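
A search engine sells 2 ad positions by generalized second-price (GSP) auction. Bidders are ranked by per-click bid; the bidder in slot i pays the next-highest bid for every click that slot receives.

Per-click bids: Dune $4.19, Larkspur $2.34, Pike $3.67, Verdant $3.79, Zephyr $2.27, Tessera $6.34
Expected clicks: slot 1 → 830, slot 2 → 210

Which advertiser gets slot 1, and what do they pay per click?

Tessera; $4.19 per click

Ranked by bid: $6.34 (Tessera) > $4.19 (Dune) > $3.79 (Verdant) > …
Slot 1 goes to the first-ranked bidder, Tessera, who pays the next bid down: $4.19/click.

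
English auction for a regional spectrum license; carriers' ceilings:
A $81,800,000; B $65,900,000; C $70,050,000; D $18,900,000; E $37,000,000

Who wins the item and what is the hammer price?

A wins at $70,050,000

Sorting limits: 81,800,000 (A) > 70,050,000 (C) > 65,900,000 (B) > 37,000,000 (E) > 18,900,000 (D)
Once the price passes $70,050,000, only A is left; the hammer falls at C's limit of $70,050,000.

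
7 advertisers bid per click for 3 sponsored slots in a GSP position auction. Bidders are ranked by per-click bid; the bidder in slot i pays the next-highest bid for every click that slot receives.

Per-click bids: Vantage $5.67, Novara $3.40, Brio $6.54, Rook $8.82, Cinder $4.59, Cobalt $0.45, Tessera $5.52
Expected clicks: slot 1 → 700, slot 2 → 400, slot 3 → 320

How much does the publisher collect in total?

Ranked by bid: $8.82 (Rook) > $6.54 (Brio) > $5.67 (Vantage) > $5.52 (Tessera) > …
Slot 1: Rook pays $6.54 × 700 = $4578.00
Slot 2: Brio pays $5.67 × 400 = $2268.00
Slot 3: Vantage pays $5.52 × 320 = $1766.40
Total = $8612.40

Total revenue: $8612.40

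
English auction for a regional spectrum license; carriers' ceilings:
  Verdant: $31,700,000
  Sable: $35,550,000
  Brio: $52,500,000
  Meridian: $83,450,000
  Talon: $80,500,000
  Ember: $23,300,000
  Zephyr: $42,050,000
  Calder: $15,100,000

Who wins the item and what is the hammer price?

Meridian wins at $80,500,000

Rule: the price rises until one bidder remains; the winner pays the price at which the last rival dropped out.
Limits ranked: 83,450,000 (Meridian) > 80,500,000 (Talon) > 52,500,000 (Brio) > 42,050,000 (Zephyr) > 35,550,000 (Sable) > 31,700,000 (Verdant) > …
Bidding ends when Talon exits at $80,500,000; Meridian takes it.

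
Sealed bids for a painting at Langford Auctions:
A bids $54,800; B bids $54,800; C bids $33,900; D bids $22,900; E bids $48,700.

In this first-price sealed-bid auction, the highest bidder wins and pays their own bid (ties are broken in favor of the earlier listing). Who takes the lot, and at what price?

A pays $54,800

Bids in order: 54,800 (A) > 54,800 (B) > 48,700 (E) > 33,900 (C) > 22,900 (D)
Tie at $54,800 → A wins by tie-break.
A has the highest bid and pays exactly that: $54,800.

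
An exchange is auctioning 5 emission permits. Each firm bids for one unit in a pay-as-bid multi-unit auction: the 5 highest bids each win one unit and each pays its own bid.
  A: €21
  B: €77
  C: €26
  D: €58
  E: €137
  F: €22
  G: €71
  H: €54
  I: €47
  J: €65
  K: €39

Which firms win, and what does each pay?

Bids ranked high→low: 137 (E), 77 (B), 71 (G), 65 (J), 58 (D), 54 (H), 47 (I), …
Top 5: E, B, G, J, D.
Each winner pays its own bid: E €137, B €77, G €71, J €65, D €58.

E €137, B €77, G €71, J €65, D €58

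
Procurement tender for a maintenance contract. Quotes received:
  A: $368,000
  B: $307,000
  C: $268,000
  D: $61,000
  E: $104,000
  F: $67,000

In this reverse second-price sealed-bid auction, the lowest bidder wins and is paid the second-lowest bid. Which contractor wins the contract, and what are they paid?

D is paid $67,000

Bids in order: 61,000 (D) < 67,000 (F) < 104,000 (E) < 268,000 (C) < 307,000 (B) < 368,000 (A)
D wins with the lowest bid; price is set by the runner-up at $67,000.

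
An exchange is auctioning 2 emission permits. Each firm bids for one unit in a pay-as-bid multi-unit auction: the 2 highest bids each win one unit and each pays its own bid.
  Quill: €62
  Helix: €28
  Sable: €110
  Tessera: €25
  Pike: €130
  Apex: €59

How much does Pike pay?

Sorting: 130 (Pike), 110 (Sable), 62 (Quill), 59 (Apex), …
The 2 highest are Pike, Sable.
Pike wins → own bid €130.

Pike pays €130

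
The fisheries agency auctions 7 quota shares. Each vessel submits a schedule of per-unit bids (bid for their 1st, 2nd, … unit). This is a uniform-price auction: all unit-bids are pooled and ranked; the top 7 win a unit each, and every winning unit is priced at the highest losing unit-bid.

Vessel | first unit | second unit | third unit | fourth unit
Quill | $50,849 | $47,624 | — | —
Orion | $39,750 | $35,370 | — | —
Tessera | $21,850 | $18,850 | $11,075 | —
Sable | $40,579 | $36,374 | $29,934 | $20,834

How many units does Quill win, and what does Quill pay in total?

Pooled unit-bids ranked (top 7): 50,849 (Quill-1), 47,624 (Quill-2), 40,579 (Sable-1), 39,750 (Orion-1), 36,374 (Sable-2), 35,370 (Orion-2), 29,934 (Sable-3)
First bid not allocated: $21,850.
Quill wins 2 unit(s) at $21,850 each.

Quill: 2 units, pays $43,700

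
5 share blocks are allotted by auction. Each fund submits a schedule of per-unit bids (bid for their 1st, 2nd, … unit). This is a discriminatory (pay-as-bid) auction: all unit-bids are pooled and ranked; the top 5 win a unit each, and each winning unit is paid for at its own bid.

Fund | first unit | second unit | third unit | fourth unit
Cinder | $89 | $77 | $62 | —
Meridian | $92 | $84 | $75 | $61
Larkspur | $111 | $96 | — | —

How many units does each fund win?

Pooled unit-bids ranked (top 5): 111 (Larkspur-1), 96 (Larkspur-2), 92 (Meridian-1), 89 (Cinder-1), 84 (Meridian-2)
Next rejected bid: $77 (not a price — pay-as-bid).
Allocation: Cinder 1, Larkspur 2, Meridian 2.

Cinder 1, Larkspur 2, Meridian 2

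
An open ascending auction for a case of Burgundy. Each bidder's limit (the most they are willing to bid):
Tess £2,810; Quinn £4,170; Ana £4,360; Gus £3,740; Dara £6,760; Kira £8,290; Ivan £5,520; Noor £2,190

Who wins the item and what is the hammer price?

Kira wins at £6,760

Limits ranked: 8,290 (Kira) > 6,760 (Dara) > 5,520 (Ivan) > 4,360 (Ana) > 4,170 (Quinn) > 3,740 (Gus) > …
Bidding ends when Dara exits at £6,760; Kira takes it.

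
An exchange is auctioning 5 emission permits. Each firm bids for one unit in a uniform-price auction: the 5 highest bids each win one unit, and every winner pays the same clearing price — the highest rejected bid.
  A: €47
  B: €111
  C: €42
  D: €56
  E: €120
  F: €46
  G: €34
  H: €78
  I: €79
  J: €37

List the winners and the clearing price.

E, B, I, H, D; each pays €47

Ordering the bids: 120 (E), 111 (B), 79 (I), 78 (H), 56 (D), 47 (A), 46 (F), …
Top 5: E, B, I, H, D.
Clearing price = highest rejected bid = €47.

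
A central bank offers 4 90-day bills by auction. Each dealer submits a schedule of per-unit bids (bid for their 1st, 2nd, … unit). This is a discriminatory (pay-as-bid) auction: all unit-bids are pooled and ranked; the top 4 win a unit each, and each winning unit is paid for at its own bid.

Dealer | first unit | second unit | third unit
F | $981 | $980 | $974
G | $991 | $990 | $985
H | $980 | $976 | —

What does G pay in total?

G pays $2,966

Pooled unit-bids ranked (top 4): 991 (G-1), 990 (G-2), 985 (G-3), 981 (F-1)
Next rejected bid: $980 (not a price — pay-as-bid).
G's winning unit-bids: 991 + 990 + 985 = $2,966.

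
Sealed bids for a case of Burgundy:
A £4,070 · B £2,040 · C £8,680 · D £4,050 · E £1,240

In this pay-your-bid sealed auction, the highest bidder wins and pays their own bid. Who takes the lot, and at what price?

C pays £8,680

Bids ranked: 8,680 (C) > 4,070 (A) > 4,050 (D) > 2,040 (B) > 1,240 (E)
C is highest → pays own bid, £8,680.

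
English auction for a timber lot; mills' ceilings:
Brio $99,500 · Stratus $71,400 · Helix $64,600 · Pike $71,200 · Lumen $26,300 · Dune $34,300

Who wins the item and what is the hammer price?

Brio wins at $71,400

Limits in order: 99,500 (Brio) > 71,400 (Stratus) > 71,200 (Pike) > 64,600 (Helix) > 34,300 (Dune) > 26,300 (Lumen)
Stratus is the last rival to drop out, at $71,400; Brio remains and wins at that price.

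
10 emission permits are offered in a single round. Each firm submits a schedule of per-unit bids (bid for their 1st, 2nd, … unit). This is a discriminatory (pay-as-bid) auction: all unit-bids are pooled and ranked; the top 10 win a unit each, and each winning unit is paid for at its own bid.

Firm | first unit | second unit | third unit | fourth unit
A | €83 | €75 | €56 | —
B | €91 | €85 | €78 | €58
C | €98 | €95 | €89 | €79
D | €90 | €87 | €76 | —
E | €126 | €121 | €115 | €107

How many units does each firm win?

B 1, C 3, D 2, E 4

All unit-bids, highest first — top 10: 126 (E-1), 121 (E-2), 115 (E-3), 107 (E-4), 98 (C-1), 95 (C-2), 91 (B-1), 90 (D-1), 89 (C-3), 87 (D-2)
Next rejected bid: €85 (not a price — pay-as-bid).
Allocation: B 1, C 3, D 2, E 4.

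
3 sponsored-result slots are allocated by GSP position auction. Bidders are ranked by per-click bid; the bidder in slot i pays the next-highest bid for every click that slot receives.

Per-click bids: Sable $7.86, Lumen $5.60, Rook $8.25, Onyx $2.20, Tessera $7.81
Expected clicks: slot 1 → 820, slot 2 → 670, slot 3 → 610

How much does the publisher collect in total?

Ranked by bid: $8.25 (Rook) > $7.86 (Sable) > $7.81 (Tessera) > $5.60 (Lumen) > …
Slot 1: Rook pays $7.86 × 820 = $6445.20
Slot 2: Sable pays $7.81 × 670 = $5232.70
Slot 3: Tessera pays $5.60 × 610 = $3416.00
Total = $15093.90

Total revenue: $15093.90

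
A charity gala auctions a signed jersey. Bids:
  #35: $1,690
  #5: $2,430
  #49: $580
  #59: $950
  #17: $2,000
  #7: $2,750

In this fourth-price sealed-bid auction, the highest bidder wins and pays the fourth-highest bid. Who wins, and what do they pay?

Rule: the highest bidder wins and pays the fourth-highest bid.
Sorting bids: 2,750 (#7) > 2,430 (#5) > 2,000 (#17) > 1,690 (#35) > 950 (#59) > 580 (#49)
#7 wins; payment is bid #4 in the ranking = $1,690.

#7 pays $1,690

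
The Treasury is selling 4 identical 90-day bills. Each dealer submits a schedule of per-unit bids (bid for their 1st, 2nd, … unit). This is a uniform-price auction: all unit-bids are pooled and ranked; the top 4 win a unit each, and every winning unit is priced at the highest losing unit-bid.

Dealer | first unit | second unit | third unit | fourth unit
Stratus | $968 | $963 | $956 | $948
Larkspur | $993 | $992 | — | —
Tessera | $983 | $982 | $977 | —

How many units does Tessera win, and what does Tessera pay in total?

Pooled unit-bids ranked (top 4): 993 (Larkspur-1), 992 (Larkspur-2), 983 (Tessera-1), 982 (Tessera-2)
First bid not allocated: $977.
Tessera wins 2 unit(s) at $977 each.

Tessera: 2 units, pays $1,954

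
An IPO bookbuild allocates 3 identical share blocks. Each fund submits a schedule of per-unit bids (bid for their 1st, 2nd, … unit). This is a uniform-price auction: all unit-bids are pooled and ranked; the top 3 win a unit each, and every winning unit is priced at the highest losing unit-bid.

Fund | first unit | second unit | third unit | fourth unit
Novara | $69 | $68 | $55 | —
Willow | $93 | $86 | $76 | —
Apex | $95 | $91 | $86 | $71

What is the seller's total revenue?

Total revenue: $258

Pooled unit-bids ranked (top 3): 95 (Apex-1), 93 (Willow-1), 91 (Apex-2)
The (k+1)-th unit-bid is $86.
Allocation: Apex 2, Willow 1. Every unit priced at $86.
Revenue = 3 × 86 = $258.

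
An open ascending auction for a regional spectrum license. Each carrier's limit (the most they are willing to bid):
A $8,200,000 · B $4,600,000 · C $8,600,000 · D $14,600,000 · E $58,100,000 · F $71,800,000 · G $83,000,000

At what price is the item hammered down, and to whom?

G wins at $71,800,000

Rule: the price rises until one bidder remains; the winner pays the price at which the last rival dropped out.
Limits ranked: 83,000,000 (G) > 71,800,000 (F) > 58,100,000 (E) > 14,600,000 (D) > 8,600,000 (C) > 8,200,000 (A) > …
Bidding ends when F exits at $71,800,000; G takes it.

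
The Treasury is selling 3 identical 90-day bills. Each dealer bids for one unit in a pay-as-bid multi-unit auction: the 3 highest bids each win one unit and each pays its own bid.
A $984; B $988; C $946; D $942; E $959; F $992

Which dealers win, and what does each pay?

Bids ranked high→low: 992 (F), 988 (B), 984 (A), 959 (E), 946 (C), …
The 3 highest are F, B, A.
Each winner pays its own bid: F $992, B $988, A $984.

F $992, B $988, A $984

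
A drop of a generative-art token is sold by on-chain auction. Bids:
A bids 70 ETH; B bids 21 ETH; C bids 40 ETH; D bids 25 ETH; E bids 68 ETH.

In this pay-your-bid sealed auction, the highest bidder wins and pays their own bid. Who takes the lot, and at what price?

Rule: the highest bidder wins and pays their own bid.
Bids in order: 70 (A) > 68 (E) > 40 (C) > 25 (D) > 21 (B)
A has the highest bid and pays exactly that: 70 ETH.

A pays 70 ETH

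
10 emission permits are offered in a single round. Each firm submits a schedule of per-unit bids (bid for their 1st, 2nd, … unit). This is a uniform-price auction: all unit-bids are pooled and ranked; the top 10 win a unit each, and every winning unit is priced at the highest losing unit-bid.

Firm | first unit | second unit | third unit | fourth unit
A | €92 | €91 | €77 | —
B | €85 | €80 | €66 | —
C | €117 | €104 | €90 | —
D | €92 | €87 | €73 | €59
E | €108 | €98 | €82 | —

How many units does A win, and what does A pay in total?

A: 2 units, pays €164

All unit-bids, highest first — top 10: 117 (C-1), 108 (E-1), 104 (C-2), 98 (E-2), 92 (A-1), 92 (D-1), 91 (A-2), 90 (C-3), 87 (D-2), 85 (B-1)
First bid not allocated: €82.
A wins 2 unit(s) at €82 each.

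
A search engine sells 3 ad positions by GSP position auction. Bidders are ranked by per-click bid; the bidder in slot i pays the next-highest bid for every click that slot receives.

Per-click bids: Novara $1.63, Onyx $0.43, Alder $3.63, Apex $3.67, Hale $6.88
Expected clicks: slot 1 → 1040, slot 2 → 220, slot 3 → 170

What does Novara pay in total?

Sorting advertisers: $6.88 (Hale) > $3.67 (Apex) > $3.63 (Alder) > $1.63 (Novara) > …
Novara ranks below slot 3 → no slot, pays nothing.

Novara pays $0.00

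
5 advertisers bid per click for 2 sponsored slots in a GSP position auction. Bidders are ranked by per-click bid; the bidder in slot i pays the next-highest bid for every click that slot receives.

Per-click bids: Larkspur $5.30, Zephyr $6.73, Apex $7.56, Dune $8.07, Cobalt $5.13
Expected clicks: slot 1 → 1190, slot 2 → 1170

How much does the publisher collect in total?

Total revenue: $16870.50

Ranked by bid: $8.07 (Dune) > $7.56 (Apex) > $6.73 (Zephyr) > …
Slot 1: Dune pays $7.56 × 1190 = $8996.40
Slot 2: Apex pays $6.73 × 1170 = $7874.10
Total = $16870.50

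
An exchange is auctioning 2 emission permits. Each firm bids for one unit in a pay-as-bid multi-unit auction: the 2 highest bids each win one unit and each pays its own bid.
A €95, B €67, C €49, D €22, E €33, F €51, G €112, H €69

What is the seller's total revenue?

Total revenue: €207

Bids ranked high→low: 112 (G), 95 (A), 69 (H), 67 (B), …
Top 2: G, A.
Total revenue = 112 + 95 = €207.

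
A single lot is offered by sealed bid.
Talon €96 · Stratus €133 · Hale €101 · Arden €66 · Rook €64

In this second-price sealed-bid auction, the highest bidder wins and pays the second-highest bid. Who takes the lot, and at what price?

Second-price sealed-bid auction: the highest bidder wins and pays the second-highest bid.
Sorting bids: 133 (Stratus) > 101 (Hale) > 96 (Talon) > 66 (Arden) > 64 (Rook)
Stratus wins with the highest bid; price is set by the runner-up at €101.

Stratus pays €101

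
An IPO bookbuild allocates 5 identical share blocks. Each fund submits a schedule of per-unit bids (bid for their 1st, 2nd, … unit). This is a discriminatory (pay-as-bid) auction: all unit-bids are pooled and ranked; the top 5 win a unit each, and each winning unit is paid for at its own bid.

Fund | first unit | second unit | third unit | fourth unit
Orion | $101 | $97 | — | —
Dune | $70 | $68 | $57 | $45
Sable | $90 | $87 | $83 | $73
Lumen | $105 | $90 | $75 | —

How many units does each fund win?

Merging the schedules and taking the best 5: 105 (Lumen-1), 101 (Orion-1), 97 (Orion-2), 90 (Sable-1), 90 (Lumen-2)
Next rejected bid: $87 (not a price — pay-as-bid).
Allocation: Lumen 2, Orion 2, Sable 1.

Lumen 2, Orion 2, Sable 1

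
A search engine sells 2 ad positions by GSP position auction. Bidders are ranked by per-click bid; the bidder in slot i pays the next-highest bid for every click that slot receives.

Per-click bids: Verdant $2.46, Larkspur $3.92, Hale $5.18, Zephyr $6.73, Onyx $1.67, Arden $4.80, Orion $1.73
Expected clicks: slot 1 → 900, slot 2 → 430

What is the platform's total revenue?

Sorting advertisers: $6.73 (Zephyr) > $5.18 (Hale) > $4.80 (Arden) > …
Slot 1: Zephyr pays $5.18 × 900 = $4662.00
Slot 2: Hale pays $4.80 × 430 = $2064.00
Total = $6726.00

Total revenue: $6726.00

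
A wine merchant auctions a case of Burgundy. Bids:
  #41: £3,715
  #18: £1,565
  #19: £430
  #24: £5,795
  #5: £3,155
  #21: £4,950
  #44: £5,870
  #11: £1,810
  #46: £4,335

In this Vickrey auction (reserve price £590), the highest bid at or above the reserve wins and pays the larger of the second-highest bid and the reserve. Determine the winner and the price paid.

Bids in order: 5,870 (#44) > 5,795 (#24) > 4,950 (#21) > 4,335 (#46) > 3,715 (#41) > 3,155 (#5) > …
#44 has the top bid at or above the reserve (£5,870).
max(second-highest £5,795, reserve £590) = £5,795; the reserve does not bind.

#44 pays £5,795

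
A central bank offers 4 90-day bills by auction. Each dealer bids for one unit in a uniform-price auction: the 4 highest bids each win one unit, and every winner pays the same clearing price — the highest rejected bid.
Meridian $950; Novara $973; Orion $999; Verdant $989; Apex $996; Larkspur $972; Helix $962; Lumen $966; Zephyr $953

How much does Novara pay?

Novara pays $972

Sorting: 999 (Orion), 996 (Apex), 989 (Verdant), 973 (Novara), 972 (Larkspur), 966 (Lumen), …
Top 4: Orion, Apex, Verdant, Novara.
First losing bid is Larkspur's $972, which sets the uniform price.
Novara wins → pays $972.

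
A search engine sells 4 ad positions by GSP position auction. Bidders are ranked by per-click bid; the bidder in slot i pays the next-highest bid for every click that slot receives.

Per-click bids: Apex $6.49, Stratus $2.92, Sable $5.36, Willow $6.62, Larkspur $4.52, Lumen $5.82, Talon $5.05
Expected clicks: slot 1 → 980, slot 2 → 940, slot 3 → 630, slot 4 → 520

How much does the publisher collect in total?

Sorting advertisers: $6.62 (Willow) > $6.49 (Apex) > $5.82 (Lumen) > $5.36 (Sable) > $5.05 (Talon) > …
Slot 1: Willow pays $6.49 × 980 = $6360.20
Slot 2: Apex pays $5.82 × 940 = $5470.80
Slot 3: Lumen pays $5.36 × 630 = $3376.80
Slot 4: Sable pays $5.05 × 520 = $2626.00
Total = $17833.80

Total revenue: $17833.80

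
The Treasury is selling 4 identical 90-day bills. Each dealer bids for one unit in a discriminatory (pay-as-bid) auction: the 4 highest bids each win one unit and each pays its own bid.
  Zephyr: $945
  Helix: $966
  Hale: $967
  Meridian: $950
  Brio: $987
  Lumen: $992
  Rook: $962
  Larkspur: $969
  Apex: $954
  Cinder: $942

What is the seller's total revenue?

Bids ranked high→low: 992 (Lumen), 987 (Brio), 969 (Larkspur), 967 (Hale), 966 (Helix), 962 (Rook), …
Winners (4 units): Lumen, Brio, Larkspur, Hale.
Total revenue = 992 + 987 + 969 + 967 = $3,915.

Total revenue: $3,915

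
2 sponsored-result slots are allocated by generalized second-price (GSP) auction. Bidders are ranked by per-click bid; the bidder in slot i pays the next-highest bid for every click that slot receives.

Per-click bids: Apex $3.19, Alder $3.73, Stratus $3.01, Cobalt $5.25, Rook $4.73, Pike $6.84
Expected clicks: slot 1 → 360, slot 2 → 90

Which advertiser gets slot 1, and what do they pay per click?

Pike; $5.25 per click

Ranked by bid: $6.84 (Pike) > $5.25 (Cobalt) > $4.73 (Rook) > …
Slot 1 goes to the first-ranked bidder, Pike, who pays the next bid down: $5.25/click.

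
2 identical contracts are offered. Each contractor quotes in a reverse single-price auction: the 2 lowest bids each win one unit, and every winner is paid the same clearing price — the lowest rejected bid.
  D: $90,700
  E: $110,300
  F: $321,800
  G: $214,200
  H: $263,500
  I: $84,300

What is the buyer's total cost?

Total cost: $220,600

Ordering the bids: 84,300 (I), 90,700 (D), 110,300 (E), 214,200 (G), …
The 2 lowest are I, D.
Lowest unsuccessful bid: $110,300 → clearing price.
Total cost = 2 × $110,300 = $220,600.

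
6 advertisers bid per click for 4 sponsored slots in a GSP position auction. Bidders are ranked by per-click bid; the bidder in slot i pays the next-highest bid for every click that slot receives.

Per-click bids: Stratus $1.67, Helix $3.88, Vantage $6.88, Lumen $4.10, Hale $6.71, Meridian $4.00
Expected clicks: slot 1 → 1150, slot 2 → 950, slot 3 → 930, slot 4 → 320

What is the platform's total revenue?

Total revenue: $16573.10

Ranked by bid: $6.88 (Vantage) > $6.71 (Hale) > $4.10 (Lumen) > $4.00 (Meridian) > $3.88 (Helix) > …
Slot 1: Vantage pays $6.71 × 1150 = $7716.50
Slot 2: Hale pays $4.10 × 950 = $3895.00
Slot 3: Lumen pays $4.00 × 930 = $3720.00
Slot 4: Meridian pays $3.88 × 320 = $1241.60
Total = $16573.10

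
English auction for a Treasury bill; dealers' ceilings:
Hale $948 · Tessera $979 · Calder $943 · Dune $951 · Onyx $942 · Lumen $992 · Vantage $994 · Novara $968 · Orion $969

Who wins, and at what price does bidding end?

Vantage wins at $992

Sorting limits: 994 (Vantage) > 992 (Lumen) > 979 (Tessera) > 969 (Orion) > 968 (Novara) > 951 (Dune) > …
Once the price passes $992, only Vantage is left; the hammer falls at Lumen's limit of $992.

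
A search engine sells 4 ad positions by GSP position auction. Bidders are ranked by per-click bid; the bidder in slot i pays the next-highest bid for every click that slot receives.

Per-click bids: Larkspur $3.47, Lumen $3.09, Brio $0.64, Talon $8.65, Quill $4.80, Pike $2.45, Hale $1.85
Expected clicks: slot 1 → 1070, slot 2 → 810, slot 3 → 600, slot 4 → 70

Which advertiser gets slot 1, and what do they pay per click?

Talon; $4.80 per click

Ranked by bid: $8.65 (Talon) > $4.80 (Quill) > $3.47 (Larkspur) > $3.09 (Lumen) > $2.45 (Pike) > …
Slot 1 goes to the first-ranked bidder, Talon, who pays the next bid down: $4.80/click.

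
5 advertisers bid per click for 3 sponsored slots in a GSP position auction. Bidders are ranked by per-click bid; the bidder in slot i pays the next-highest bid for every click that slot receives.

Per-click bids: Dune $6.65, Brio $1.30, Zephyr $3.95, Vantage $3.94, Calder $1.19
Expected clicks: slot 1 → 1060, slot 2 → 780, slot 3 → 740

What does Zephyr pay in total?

Zephyr pays $3073.20

Per-click bids in order: $6.65 (Dune) > $3.95 (Zephyr) > $3.94 (Vantage) > $1.30 (Brio) > …
Zephyr holds slot 2 → pays next bid $3.94 × 780 clicks = $3073.20.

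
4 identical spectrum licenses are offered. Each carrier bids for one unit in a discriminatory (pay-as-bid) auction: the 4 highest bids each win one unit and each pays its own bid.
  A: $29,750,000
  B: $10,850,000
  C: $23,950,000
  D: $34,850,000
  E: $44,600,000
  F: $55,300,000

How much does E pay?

E pays $44,600,000

Sorting: 55,300,000 (F), 44,600,000 (E), 34,850,000 (D), 29,750,000 (A), 23,950,000 (C), 10,850,000 (B)
Top 4: F, E, D, A.
E wins → own bid $44,600,000.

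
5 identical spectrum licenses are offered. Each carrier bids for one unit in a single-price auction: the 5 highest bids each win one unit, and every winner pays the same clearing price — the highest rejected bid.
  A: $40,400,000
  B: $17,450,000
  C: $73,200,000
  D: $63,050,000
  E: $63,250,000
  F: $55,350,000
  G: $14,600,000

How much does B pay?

B pays $0

Ordering the bids: 73,200,000 (C), 63,250,000 (E), 63,050,000 (D), 55,350,000 (F), 40,400,000 (A), 17,450,000 (B), 14,600,000 (G)
Top 5: C, E, D, F, A.
Clearing price = highest rejected bid = $17,450,000.
B does not win → pays $0.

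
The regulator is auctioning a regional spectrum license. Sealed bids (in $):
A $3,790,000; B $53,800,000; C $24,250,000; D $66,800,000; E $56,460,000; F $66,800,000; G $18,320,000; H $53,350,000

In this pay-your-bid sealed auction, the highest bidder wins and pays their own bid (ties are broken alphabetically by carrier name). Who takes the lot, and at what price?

D pays $66,800,000

Sorting bids: 66,800,000 (D) > 66,800,000 (F) > 56,460,000 (E) > 53,800,000 (B) > 53,350,000 (H) > 24,250,000 (C) > …
Tie at $66,800,000 → D wins by tie-break.
D is highest → pays own bid, $66,800,000.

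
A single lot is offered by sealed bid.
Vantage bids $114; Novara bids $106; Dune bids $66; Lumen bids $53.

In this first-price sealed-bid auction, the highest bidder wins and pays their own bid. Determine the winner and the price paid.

Vantage pays $114

First-price sealed-bid auction: the highest bidder wins and pays their own bid.
Sorting bids: 114 (Vantage) > 106 (Novara) > 66 (Dune) > 53 (Lumen)
Vantage has the highest bid and pays exactly that: $114.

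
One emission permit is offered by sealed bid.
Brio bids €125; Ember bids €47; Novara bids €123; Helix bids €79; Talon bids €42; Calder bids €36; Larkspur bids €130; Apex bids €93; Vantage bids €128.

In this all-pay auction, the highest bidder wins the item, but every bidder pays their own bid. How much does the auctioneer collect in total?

Total revenue: €803

All-pay auction: the highest bidder wins the item, but every bidder pays their own bid.
Bids in order: 130 (Larkspur) > 128 (Vantage) > 125 (Brio) > 123 (Novara) > 93 (Apex) > 79 (Helix) > …
Larkspur wins with the top bid; all bids are sunk regardless.
Every bidder forfeits their bid regardless of winning.
Revenue = 125 + 47 + 123 + 79 + 42 + 36 + 130 + 93 + 128 = €803.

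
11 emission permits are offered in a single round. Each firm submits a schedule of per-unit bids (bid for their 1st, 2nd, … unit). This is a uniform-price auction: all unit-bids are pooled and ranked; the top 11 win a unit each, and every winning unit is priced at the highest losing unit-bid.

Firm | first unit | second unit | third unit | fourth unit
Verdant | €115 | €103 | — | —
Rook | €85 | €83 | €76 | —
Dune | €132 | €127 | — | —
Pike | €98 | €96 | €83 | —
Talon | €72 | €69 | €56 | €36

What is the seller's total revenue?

All unit-bids, highest first — top 11: 132 (Dune-1), 127 (Dune-2), 115 (Verdant-1), 103 (Verdant-2), 98 (Pike-1), 96 (Pike-2), 85 (Rook-1), 83 (Rook-2), 83 (Pike-3), 76 (Rook-3), 72 (Talon-1)
First bid not allocated: €69.
Allocation: Dune 2, Pike 3, Rook 3, Talon 1, Verdant 2. Every unit priced at €69.
Revenue = 11 × 69 = €759.

Total revenue: €759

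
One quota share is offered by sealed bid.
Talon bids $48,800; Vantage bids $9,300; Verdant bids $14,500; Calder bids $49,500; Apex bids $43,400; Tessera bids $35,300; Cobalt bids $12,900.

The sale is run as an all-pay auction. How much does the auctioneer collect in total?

Total revenue: $213,700

All-pay auction: the highest bidder wins the item, but every bidder pays their own bid.
Bids in order: 49,500 (Calder) > 48,800 (Talon) > 43,400 (Apex) > 35,300 (Tessera) > 14,500 (Verdant) > 12,900 (Cobalt) > …
Every bidder forfeits their bid regardless of winning.
Revenue = 48,800 + 9,300 + 14,500 + 49,500 + 43,400 + 35,300 + 12,900 = $213,700.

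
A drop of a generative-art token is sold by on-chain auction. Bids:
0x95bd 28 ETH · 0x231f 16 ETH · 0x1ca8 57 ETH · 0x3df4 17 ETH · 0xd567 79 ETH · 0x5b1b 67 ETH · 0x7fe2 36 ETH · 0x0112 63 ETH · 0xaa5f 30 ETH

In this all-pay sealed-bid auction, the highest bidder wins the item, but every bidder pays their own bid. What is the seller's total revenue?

Sorting bids: 79 (0xd567) > 67 (0x5b1b) > 63 (0x0112) > 57 (0x1ca8) > 36 (0x7fe2) > 30 (0xaa5f) > …
0xd567 wins with the top bid; all bids are sunk regardless.
Every bidder forfeits their bid regardless of winning.
Revenue = 28 + 16 + 57 + 17 + 79 + 67 + 36 + 63 + 30 = 393 ETH.

Total revenue: 393 ETH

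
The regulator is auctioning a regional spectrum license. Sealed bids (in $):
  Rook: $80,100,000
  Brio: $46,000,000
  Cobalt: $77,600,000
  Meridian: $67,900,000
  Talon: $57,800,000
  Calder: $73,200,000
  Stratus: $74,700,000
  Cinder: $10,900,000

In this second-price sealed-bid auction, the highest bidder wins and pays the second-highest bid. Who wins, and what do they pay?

Second-price sealed-bid auction: the highest bidder wins and pays the second-highest bid.
Bids in order: 80,100,000 (Rook) > 77,600,000 (Cobalt) > 74,700,000 (Stratus) > 73,200,000 (Calder) > 67,900,000 (Meridian) > 57,800,000 (Talon) > …
Second-price: Rook pays Cobalt's bid of $77,600,000.

Rook pays $77,600,000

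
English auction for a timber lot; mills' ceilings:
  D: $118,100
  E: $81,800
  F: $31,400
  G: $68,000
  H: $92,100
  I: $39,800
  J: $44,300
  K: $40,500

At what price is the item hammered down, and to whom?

D wins at $92,100

Rule: the price rises until one bidder remains; the winner pays the price at which the last rival dropped out.
Limits in order: 118,100 (D) > 92,100 (H) > 81,800 (E) > 68,000 (G) > 44,300 (J) > 40,500 (K) > …
Bidding ends when H exits at $92,100; D takes it.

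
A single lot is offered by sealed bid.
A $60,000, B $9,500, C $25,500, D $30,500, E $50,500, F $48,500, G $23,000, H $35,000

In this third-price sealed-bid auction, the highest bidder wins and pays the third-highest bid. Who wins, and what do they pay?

A pays $48,500

Bids ranked: 60,000 (A) > 50,500 (E) > 48,500 (F) > 35,000 (H) > 30,500 (D) > 25,500 (C) > …
A is highest; pays the third-highest bid, $48,500.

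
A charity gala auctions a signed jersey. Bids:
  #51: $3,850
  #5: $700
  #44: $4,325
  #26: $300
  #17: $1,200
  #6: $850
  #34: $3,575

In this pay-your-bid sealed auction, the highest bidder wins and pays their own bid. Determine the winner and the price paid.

Bids ranked: 4,325 (#44) > 3,850 (#51) > 3,575 (#34) > 1,200 (#17) > 850 (#6) > 700 (#5) > …
#44 has the highest bid and pays exactly that: $4,325.

#44 pays $4,325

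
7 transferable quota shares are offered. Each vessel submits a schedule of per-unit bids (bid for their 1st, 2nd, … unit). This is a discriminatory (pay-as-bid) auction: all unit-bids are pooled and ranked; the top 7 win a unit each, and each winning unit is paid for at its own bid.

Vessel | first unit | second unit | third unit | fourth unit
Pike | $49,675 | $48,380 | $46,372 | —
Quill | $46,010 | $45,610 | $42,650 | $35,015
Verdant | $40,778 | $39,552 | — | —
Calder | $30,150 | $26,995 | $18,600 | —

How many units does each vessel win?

All unit-bids, highest first — top 7: 49,675 (Pike-1), 48,380 (Pike-2), 46,372 (Pike-3), 46,010 (Quill-1), 45,610 (Quill-2), 42,650 (Quill-3), 40,778 (Verdant-1)
Next rejected bid: $39,552 (not a price — pay-as-bid).
Allocation: Pike 3, Quill 3, Verdant 1.

Pike 3, Quill 3, Verdant 1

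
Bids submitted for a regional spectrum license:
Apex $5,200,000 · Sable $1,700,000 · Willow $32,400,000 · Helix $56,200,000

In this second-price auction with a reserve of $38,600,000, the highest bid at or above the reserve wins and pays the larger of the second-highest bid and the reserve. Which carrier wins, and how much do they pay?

Helix pays $38,600,000

Rule: the highest bid at or above the reserve wins and pays the larger of the second-highest bid and the reserve.
Sorting bids: 56,200,000 (Helix) > 32,400,000 (Willow) > 5,200,000 (Apex) > 1,700,000 (Sable)
Helix has the top bid at or above the reserve ($56,200,000).
Second-highest bid $32,400,000 is below the reserve $38,600,000, so the reserve binds → payment $38,600,000.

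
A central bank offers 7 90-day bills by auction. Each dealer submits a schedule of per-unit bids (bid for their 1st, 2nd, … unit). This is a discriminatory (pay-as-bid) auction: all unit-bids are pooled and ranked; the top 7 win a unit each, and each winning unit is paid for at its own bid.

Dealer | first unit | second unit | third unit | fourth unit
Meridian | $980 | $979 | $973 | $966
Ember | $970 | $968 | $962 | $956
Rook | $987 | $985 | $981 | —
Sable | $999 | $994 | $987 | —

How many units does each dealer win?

Merging the schedules and taking the best 7: 999 (Sable-1), 994 (Sable-2), 987 (Rook-1), 987 (Sable-3), 985 (Rook-2), 981 (Rook-3), 980 (Meridian-1)
Next rejected bid: $979 (not a price — pay-as-bid).
Allocation: Meridian 1, Rook 3, Sable 3.

Meridian 1, Rook 3, Sable 3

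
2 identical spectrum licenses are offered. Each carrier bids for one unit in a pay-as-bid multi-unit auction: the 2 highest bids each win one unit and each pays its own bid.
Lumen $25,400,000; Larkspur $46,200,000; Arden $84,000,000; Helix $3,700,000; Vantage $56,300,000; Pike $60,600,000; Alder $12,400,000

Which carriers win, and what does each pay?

Sorting: 84,000,000 (Arden), 60,600,000 (Pike), 56,300,000 (Vantage), 46,200,000 (Larkspur), …
The 2 highest are Arden, Pike.
Each winner pays its own bid: Arden $84,000,000, Pike $60,600,000.

Arden $84,000,000, Pike $60,600,000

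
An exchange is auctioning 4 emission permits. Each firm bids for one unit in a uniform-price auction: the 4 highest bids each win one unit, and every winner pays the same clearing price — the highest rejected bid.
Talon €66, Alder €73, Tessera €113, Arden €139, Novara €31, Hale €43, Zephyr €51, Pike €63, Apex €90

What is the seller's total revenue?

Bids ranked high→low: 139 (Arden), 113 (Tessera), 90 (Apex), 73 (Alder), 66 (Talon), 63 (Pike), …
The 4 highest are Arden, Tessera, Apex, Alder.
Clearing price = highest rejected bid = €66.
Total revenue = 4 × €66 = €264.

Total revenue: €264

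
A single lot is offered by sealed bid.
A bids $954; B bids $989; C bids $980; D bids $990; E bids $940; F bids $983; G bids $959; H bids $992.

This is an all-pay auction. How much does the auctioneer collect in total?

Total revenue: $7,787

Sorting bids: 992 (H) > 990 (D) > 989 (B) > 983 (F) > 980 (C) > 959 (G) > …
H wins with the top bid; all bids are sunk regardless.
Every bidder forfeits their bid regardless of winning.
Revenue = 954 + 989 + 980 + 990 + 940 + 983 + 959 + 992 = $7,787.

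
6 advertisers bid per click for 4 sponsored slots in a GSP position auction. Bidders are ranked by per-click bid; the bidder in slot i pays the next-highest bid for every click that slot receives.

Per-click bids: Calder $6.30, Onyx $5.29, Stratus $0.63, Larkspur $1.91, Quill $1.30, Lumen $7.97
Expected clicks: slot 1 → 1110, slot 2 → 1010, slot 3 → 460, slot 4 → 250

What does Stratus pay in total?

Sorting advertisers: $7.97 (Lumen) > $6.30 (Calder) > $5.29 (Onyx) > $1.91 (Larkspur) > $1.30 (Quill) > …
Stratus ranks below slot 4 → no slot, pays nothing.

Stratus pays $0.00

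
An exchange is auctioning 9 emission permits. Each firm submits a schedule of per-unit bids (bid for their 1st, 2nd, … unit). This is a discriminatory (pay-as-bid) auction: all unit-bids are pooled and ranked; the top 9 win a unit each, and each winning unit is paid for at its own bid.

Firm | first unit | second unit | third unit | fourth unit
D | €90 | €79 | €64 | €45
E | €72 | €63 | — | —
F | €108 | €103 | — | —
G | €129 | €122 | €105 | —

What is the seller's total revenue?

Total revenue: €872

Pooled unit-bids ranked (top 9): 129 (G-1), 122 (G-2), 108 (F-1), 105 (G-3), 103 (F-2), 90 (D-1), 79 (D-2), 72 (E-1), 64 (D-3)
Next rejected bid: €63 (not a price — pay-as-bid).
Each winning unit pays its own bid.
Revenue = 129 + 122 + 108 + 105 + 103 + 90 + 79 + 72 + 64 = €872.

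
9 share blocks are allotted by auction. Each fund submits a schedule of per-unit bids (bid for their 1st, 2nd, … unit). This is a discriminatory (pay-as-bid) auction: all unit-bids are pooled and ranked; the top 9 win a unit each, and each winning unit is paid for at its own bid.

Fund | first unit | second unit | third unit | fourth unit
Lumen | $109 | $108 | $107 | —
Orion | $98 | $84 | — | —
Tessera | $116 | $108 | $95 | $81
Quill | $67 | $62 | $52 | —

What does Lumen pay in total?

Lumen pays $324

Merging the schedules and taking the best 9: 116 (Tessera-1), 109 (Lumen-1), 108 (Lumen-2), 108 (Tessera-2), 107 (Lumen-3), 98 (Orion-1), 95 (Tessera-3), 84 (Orion-2), 81 (Tessera-4)
Next rejected bid: $67 (not a price — pay-as-bid).
Lumen's winning unit-bids: 109 + 108 + 107 = $324.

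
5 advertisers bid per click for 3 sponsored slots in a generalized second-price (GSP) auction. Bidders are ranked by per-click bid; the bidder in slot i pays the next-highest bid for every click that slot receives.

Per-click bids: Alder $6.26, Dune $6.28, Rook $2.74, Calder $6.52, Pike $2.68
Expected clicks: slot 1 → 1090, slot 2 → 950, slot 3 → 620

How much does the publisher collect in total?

Total revenue: $14491.00

Ranked by bid: $6.52 (Calder) > $6.28 (Dune) > $6.26 (Alder) > $2.74 (Rook) > …
Slot 1: Calder pays $6.28 × 1090 = $6845.20
Slot 2: Dune pays $6.26 × 950 = $5947.00
Slot 3: Alder pays $2.74 × 620 = $1698.80
Total = $14491.00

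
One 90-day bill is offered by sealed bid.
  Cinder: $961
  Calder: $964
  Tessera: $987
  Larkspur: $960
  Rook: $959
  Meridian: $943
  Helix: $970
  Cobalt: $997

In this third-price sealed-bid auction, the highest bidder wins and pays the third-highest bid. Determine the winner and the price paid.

Cobalt pays $970

Bids ranked: 997 (Cobalt) > 987 (Tessera) > 970 (Helix) > 964 (Calder) > 961 (Cinder) > 960 (Larkspur) > …
Cobalt is highest; pays the third-highest bid, $970.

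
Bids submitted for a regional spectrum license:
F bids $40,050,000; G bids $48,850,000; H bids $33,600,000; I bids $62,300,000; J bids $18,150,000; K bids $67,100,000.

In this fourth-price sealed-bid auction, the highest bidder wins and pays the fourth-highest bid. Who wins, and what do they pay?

K pays $40,050,000

Rule: the highest bidder wins and pays the fourth-highest bid.
Bids ranked: 67,100,000 (K) > 62,300,000 (I) > 48,850,000 (G) > 40,050,000 (F) > 33,600,000 (H) > 18,150,000 (J)
K is highest; pays the fourth-highest bid, $40,050,000.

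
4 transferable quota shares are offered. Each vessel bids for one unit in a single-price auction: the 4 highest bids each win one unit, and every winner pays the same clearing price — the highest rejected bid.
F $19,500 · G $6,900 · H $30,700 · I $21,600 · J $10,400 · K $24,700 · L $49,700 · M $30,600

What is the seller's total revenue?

Total revenue: $86,400

Ordering the bids: 49,700 (L), 30,700 (H), 30,600 (M), 24,700 (K), 21,600 (I), 19,500 (F), …
The 4 highest are L, H, M, K.
Highest unsuccessful bid: $21,600 → clearing price.
Total revenue = 4 × $21,600 = $86,400.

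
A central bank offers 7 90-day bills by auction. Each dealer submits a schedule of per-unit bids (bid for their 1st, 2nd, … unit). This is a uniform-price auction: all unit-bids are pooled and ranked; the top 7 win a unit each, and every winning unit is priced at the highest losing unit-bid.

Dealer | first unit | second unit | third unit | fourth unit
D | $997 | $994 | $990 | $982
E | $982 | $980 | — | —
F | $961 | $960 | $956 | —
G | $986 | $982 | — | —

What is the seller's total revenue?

Total revenue: $6,860

All unit-bids, highest first — top 7: 997 (D-1), 994 (D-2), 990 (D-3), 986 (G-1), 982 (D-4), 982 (E-1), 982 (G-2)
Highest rejected unit-bid = $980.
Allocation: D 4, E 1, G 2. Every unit priced at $980.
Revenue = 7 × 980 = $6,860.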